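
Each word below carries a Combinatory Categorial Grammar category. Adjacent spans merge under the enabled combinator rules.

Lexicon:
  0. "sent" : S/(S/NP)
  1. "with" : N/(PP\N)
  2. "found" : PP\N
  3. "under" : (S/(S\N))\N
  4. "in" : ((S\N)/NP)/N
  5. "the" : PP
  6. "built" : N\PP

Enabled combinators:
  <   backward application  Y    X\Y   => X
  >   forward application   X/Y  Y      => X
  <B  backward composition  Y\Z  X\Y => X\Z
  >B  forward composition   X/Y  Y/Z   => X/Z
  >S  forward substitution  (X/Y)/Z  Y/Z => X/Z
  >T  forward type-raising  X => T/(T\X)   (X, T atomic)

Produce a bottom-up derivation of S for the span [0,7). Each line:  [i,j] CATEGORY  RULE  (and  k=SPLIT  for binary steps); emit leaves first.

[0,1] S/(S/NP)  lex  "sent"
[1,2] N/(PP\N)  lex  "with"
[2,3] PP\N  lex  "found"
[1,3] N  >  k=2
[3,4] (S/(S\N))\N  lex  "under"
[1,4] S/(S\N)  <  k=3
[4,5] ((S\N)/NP)/N  lex  "in"
[5,6] PP  lex  "the"
[5,6] N/(N\PP)  >T
[6,7] N\PP  lex  "built"
[5,7] N  >  k=6
[4,7] (S\N)/NP  >  k=5
[1,7] S/NP  >B  k=4
[0,7] S  >  k=1

[0,7] S   >
  [0,1] "sent" : S/(S/NP)
  [1,7] S/NP   >B
    [1,4] S/(S\N)   <
      [1,3] N   >
        [1,2] "with" : N/(PP\N)
        [2,3] "found" : PP\N
      [3,4] "under" : (S/(S\N))\N
    [4,7] (S\N)/NP   >
      [4,5] "in" : ((S\N)/NP)/N
      [5,7] N   >
        [5,6] N/(N\PP)   >T
          [5,6] "the" : PP
        [6,7] "built" : N\PP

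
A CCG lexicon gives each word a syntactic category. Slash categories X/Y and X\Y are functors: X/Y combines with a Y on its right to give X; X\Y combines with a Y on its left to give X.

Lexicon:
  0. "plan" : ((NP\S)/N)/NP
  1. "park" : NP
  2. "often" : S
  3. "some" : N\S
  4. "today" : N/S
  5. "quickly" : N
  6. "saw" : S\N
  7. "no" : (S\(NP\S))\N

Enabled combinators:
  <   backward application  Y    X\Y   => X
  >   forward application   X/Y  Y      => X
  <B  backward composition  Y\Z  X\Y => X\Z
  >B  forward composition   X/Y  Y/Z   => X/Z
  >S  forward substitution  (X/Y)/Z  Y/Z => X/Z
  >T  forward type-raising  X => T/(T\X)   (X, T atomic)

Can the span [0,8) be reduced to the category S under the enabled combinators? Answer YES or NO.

[0,8] S   <
  [0,4] NP\S   >
    [0,2] (NP\S)/N   >
      [0,1] "plan" : ((NP\S)/N)/NP
      [1,2] "park" : NP
    [2,4] N   <
      [2,3] "often" : S
      [3,4] "some" : N\S
  [4,8] S\(NP\S)   <
    [4,7] N   >
      [4,5] "today" : N/S
      [5,7] S   >
        [5,6] S/(S\N)   >T
          [5,6] "quickly" : N
        [6,7] "saw" : S\N
    [7,8] "no" : (S\(NP\S))\N

YES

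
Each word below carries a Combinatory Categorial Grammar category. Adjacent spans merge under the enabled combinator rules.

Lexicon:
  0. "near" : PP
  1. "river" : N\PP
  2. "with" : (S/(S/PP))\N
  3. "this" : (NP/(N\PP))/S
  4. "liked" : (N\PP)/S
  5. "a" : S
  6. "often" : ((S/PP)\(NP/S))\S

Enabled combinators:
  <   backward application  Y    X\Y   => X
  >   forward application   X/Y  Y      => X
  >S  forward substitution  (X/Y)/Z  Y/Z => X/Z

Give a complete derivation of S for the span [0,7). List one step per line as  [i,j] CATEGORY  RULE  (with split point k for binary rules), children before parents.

[0,1] PP  lex  "near"
[1,2] N\PP  lex  "river"
[0,2] N  <  k=1
[2,3] (S/(S/PP))\N  lex  "with"
[0,3] S/(S/PP)  <  k=2
[3,4] (NP/(N\PP))/S  lex  "this"
[4,5] (N\PP)/S  lex  "liked"
[3,5] NP/S  >S  k=4
[5,6] S  lex  "a"
[6,7] ((S/PP)\(NP/S))\S  lex  "often"
[5,7] (S/PP)\(NP/S)  <  k=6
[3,7] S/PP  <  k=5
[0,7] S  >  k=3

[0,7] S   >
  [0,3] S/(S/PP)   <
    [0,2] N   <
      [0,1] "near" : PP
      [1,2] "river" : N\PP
    [2,3] "with" : (S/(S/PP))\N
  [3,7] S/PP   <
    [3,5] NP/S   >S
      [3,4] "this" : (NP/(N\PP))/S
      [4,5] "liked" : (N\PP)/S
    [5,7] (S/PP)\(NP/S)   <
      [5,6] "a" : S
      [6,7] "often" : ((S/PP)\(NP/S))\S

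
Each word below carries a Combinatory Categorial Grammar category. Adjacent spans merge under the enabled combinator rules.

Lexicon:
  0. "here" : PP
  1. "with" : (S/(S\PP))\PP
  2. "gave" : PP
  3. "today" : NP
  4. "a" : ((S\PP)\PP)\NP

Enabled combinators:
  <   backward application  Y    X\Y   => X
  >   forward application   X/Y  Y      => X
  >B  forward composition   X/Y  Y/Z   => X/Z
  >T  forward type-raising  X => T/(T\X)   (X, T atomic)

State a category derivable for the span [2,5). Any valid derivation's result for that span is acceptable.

[0,5] S   >
  [0,2] S/(S\PP)   <
    [0,1] "here" : PP
    [1,2] "with" : (S/(S\PP))\PP
  [2,5] S\PP   <
    [2,3] "gave" : PP
    [3,5] (S\PP)\PP   <
      [3,4] "today" : NP
      [4,5] "a" : ((S\PP)\PP)\NP

S\PP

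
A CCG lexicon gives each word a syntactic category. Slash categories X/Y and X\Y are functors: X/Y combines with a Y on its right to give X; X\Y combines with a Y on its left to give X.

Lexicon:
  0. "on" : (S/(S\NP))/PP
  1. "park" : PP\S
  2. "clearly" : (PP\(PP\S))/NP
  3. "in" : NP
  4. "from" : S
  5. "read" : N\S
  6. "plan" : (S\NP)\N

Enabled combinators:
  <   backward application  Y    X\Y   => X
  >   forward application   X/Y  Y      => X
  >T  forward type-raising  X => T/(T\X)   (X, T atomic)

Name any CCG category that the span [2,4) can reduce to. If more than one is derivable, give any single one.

[0,7] S   >
  [0,4] S/(S\NP)   >
    [0,1] "on" : (S/(S\NP))/PP
    [1,4] PP   <
      [1,2] "park" : PP\S
      [2,4] PP\(PP\S)   >
        [2,3] "clearly" : (PP\(PP\S))/NP
        [3,4] "in" : NP
  [4,7] S\NP   <
    [4,6] N   <
      [4,5] "from" : S
      [5,6] "read" : N\S
    [6,7] "plan" : (S\NP)\N

PP\(PP\S)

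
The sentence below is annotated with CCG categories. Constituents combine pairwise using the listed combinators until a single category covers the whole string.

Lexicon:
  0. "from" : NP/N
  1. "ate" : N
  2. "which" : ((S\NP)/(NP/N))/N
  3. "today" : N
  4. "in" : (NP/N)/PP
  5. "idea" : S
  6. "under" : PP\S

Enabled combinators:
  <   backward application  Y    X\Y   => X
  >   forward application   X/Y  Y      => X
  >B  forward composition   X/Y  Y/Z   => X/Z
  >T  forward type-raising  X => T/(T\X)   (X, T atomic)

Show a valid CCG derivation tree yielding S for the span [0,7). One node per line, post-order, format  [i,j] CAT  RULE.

[0,7] S   <
  [0,2] NP   >
    [0,1] "from" : NP/N
    [1,2] "ate" : N
  [2,7] S\NP   >
    [2,4] (S\NP)/(NP/N)   >
      [2,3] "which" : ((S\NP)/(NP/N))/N
      [3,4] "today" : N
    [4,7] NP/N   >
      [4,5] "in" : (NP/N)/PP
      [5,7] PP   <
        [5,6] "idea" : S
        [6,7] "under" : PP\S

[0,1] NP/N  lex  "from"
[1,2] N  lex  "ate"
[0,2] NP  >  k=1
[2,3] ((S\NP)/(NP/N))/N  lex  "which"
[3,4] N  lex  "today"
[2,4] (S\NP)/(NP/N)  >  k=3
[4,5] (NP/N)/PP  lex  "in"
[5,6] S  lex  "idea"
[6,7] PP\S  lex  "under"
[5,7] PP  <  k=6
[4,7] NP/N  >  k=5
[2,7] S\NP  >  k=4
[0,7] S  <  k=2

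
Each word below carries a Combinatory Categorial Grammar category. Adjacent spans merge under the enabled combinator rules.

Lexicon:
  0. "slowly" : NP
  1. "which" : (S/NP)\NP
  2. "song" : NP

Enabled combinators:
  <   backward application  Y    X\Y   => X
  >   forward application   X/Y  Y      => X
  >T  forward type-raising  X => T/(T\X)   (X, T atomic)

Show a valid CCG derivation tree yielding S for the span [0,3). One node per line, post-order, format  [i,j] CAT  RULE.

[0,1] NP  lex  "slowly"
[1,2] (S/NP)\NP  lex  "which"
[0,2] S/NP  <  k=1
[2,3] NP  lex  "song"
[0,3] S  >  k=2

[0,3] S   >
  [0,2] S/NP   <
    [0,1] "slowly" : NP
    [1,2] "which" : (S/NP)\NP
  [2,3] "song" : NP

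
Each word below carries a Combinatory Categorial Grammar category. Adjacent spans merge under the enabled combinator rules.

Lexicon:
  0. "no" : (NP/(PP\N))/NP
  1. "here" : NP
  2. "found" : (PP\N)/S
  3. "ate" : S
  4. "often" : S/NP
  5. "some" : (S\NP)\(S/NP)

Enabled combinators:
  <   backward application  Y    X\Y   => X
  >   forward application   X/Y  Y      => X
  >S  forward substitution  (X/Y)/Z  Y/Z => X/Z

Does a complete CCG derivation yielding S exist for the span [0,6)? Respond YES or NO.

YES

[0,6] S   <
  [0,4] NP   >
    [0,2] NP/(PP\N)   >
      [0,1] "no" : (NP/(PP\N))/NP
      [1,2] "here" : NP
    [2,4] PP\N   >
      [2,3] "found" : (PP\N)/S
      [3,4] "ate" : S
  [4,6] S\NP   <
    [4,5] "often" : S/NP
    [5,6] "some" : (S\NP)\(S/NP)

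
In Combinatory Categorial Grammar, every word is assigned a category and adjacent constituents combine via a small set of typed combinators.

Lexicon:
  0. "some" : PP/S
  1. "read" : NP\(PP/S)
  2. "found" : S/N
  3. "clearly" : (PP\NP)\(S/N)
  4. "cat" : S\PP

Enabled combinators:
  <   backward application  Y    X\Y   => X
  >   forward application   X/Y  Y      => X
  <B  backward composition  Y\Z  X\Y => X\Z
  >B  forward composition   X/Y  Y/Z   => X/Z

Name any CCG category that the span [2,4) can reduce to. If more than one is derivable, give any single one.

PP\NP

[0,5] S   <
  [0,2] NP   <
    [0,1] "some" : PP/S
    [1,2] "read" : NP\(PP/S)
  [2,5] S\NP   <B
    [2,4] PP\NP   <
      [2,3] "found" : S/N
      [3,4] "clearly" : (PP\NP)\(S/N)
    [4,5] "cat" : S\PP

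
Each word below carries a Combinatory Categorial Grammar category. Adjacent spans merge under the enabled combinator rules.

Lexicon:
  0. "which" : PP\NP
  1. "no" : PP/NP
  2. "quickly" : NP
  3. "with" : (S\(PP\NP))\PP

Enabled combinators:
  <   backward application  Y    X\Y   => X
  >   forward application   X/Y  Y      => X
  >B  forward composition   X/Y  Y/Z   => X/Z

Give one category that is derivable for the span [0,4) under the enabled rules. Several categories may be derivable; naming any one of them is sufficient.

[0,4] S   <
  [0,1] "which" : PP\NP
  [1,4] S\(PP\NP)   <
    [1,3] PP   >
      [1,2] "no" : PP/NP
      [2,3] "quickly" : NP
    [3,4] "with" : (S\(PP\NP))\PP

S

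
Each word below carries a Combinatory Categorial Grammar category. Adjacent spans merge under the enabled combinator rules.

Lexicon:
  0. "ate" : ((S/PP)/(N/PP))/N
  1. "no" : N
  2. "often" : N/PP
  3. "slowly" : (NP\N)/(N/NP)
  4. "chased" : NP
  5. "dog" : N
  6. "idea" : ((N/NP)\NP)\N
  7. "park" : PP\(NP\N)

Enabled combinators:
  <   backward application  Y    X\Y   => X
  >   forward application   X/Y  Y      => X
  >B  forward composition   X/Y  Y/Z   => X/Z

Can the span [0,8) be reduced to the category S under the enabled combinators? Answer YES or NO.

YES

[0,8] S   >
  [0,3] S/PP   >
    [0,2] (S/PP)/(N/PP)   >
      [0,1] "ate" : ((S/PP)/(N/PP))/N
      [1,2] "no" : N
    [2,3] "often" : N/PP
  [3,8] PP   <
    [3,7] NP\N   >
      [3,4] "slowly" : (NP\N)/(N/NP)
      [4,7] N/NP   <
        [4,5] "chased" : NP
        [5,7] (N/NP)\NP   <
          [5,6] "dog" : N
          [6,7] "idea" : ((N/NP)\NP)\N
    [7,8] "park" : PP\(NP\N)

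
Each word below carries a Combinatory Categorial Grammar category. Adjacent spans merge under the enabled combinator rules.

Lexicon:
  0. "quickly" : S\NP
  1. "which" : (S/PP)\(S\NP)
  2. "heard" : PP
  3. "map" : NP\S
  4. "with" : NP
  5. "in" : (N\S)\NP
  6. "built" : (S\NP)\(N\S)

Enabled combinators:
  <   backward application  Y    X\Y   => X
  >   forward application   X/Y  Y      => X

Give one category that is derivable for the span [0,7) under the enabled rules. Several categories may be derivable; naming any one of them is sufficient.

[0,7] S   <
  [0,4] NP   <
    [0,3] S   >
      [0,2] S/PP   <
        [0,1] "quickly" : S\NP
        [1,2] "which" : (S/PP)\(S\NP)
      [2,3] "heard" : PP
    [3,4] "map" : NP\S
  [4,7] S\NP   <
    [4,6] N\S   <
      [4,5] "with" : NP
      [5,6] "in" : (N\S)\NP
    [6,7] "built" : (S\NP)\(N\S)

S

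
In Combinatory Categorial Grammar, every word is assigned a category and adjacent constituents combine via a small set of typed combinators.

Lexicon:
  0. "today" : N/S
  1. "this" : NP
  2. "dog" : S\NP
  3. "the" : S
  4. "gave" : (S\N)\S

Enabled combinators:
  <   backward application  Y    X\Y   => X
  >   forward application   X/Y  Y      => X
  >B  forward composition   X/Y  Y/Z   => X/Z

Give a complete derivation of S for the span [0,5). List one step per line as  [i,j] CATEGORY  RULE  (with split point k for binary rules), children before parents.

[0,1] N/S  lex  "today"
[1,2] NP  lex  "this"
[2,3] S\NP  lex  "dog"
[1,3] S  <  k=2
[0,3] N  >  k=1
[3,4] S  lex  "the"
[4,5] (S\N)\S  lex  "gave"
[3,5] S\N  <  k=4
[0,5] S  <  k=3

[0,5] S   <
  [0,3] N   >
    [0,1] "today" : N/S
    [1,3] S   <
      [1,2] "this" : NP
      [2,3] "dog" : S\NP
  [3,5] S\N   <
    [3,4] "the" : S
    [4,5] "gave" : (S\N)\S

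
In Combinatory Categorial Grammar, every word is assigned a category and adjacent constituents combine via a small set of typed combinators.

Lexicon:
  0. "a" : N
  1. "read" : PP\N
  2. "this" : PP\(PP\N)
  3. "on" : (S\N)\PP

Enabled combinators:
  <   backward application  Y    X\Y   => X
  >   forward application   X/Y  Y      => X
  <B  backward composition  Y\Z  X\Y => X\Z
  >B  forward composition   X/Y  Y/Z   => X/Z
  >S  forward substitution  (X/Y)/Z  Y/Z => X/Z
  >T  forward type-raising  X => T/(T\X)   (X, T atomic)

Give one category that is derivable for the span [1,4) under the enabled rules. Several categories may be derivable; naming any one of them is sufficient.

S\N

[0,4] S   <
  [0,1] "a" : N
  [1,4] S\N   <
    [1,3] PP   <
      [1,2] "read" : PP\N
      [2,3] "this" : PP\(PP\N)
    [3,4] "on" : (S\N)\PP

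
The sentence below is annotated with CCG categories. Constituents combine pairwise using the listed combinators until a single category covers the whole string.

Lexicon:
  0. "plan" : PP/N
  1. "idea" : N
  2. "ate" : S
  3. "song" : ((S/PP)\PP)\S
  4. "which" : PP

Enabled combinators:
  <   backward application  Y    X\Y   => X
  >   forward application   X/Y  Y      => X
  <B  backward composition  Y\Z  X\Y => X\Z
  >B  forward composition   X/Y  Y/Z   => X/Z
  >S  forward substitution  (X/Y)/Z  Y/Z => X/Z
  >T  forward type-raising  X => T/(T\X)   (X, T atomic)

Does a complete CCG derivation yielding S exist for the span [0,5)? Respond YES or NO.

[0,5] S   >
  [0,4] S/PP   <
    [0,2] PP   >
      [0,1] "plan" : PP/N
      [1,2] "idea" : N
    [2,4] (S/PP)\PP   <
      [2,3] "ate" : S
      [3,4] "song" : ((S/PP)\PP)\S
  [4,5] "which" : PP

YES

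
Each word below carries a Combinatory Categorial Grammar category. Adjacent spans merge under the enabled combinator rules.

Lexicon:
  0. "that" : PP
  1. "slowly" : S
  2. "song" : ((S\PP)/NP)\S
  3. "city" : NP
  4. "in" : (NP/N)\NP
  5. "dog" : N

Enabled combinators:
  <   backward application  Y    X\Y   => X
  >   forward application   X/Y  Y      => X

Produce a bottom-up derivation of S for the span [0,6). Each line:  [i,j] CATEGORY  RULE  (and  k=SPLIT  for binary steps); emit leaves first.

[0,1] PP  lex  "that"
[1,2] S  lex  "slowly"
[2,3] ((S\PP)/NP)\S  lex  "song"
[1,3] (S\PP)/NP  <  k=2
[3,4] NP  lex  "city"
[4,5] (NP/N)\NP  lex  "in"
[3,5] NP/N  <  k=4
[5,6] N  lex  "dog"
[3,6] NP  >  k=5
[1,6] S\PP  >  k=3
[0,6] S  <  k=1

[0,6] S   <
  [0,1] "that" : PP
  [1,6] S\PP   >
    [1,3] (S\PP)/NP   <
      [1,2] "slowly" : S
      [2,3] "song" : ((S\PP)/NP)\S
    [3,6] NP   >
      [3,5] NP/N   <
        [3,4] "city" : NP
        [4,5] "in" : (NP/N)\NP
      [5,6] "dog" : N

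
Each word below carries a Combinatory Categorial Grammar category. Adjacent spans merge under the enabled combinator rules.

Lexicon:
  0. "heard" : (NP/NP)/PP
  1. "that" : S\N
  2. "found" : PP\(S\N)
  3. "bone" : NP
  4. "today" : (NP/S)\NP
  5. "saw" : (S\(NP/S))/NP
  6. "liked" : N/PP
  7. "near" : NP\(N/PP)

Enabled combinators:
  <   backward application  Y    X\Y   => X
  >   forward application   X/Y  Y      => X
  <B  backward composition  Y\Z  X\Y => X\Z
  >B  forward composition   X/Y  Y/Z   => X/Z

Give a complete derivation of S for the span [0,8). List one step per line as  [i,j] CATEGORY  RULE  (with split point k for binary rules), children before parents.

[0,8] S   <
  [0,5] NP/S   >B
    [0,3] NP/NP   >
      [0,1] "heard" : (NP/NP)/PP
      [1,3] PP   <
        [1,2] "that" : S\N
        [2,3] "found" : PP\(S\N)
    [3,5] NP/S   <
      [3,4] "bone" : NP
      [4,5] "today" : (NP/S)\NP
  [5,8] S\(NP/S)   >
    [5,6] "saw" : (S\(NP/S))/NP
    [6,8] NP   <
      [6,7] "liked" : N/PP
      [7,8] "near" : NP\(N/PP)

[0,1] (NP/NP)/PP  lex  "heard"
[1,2] S\N  lex  "that"
[2,3] PP\(S\N)  lex  "found"
[1,3] PP  <  k=2
[0,3] NP/NP  >  k=1
[3,4] NP  lex  "bone"
[4,5] (NP/S)\NP  lex  "today"
[3,5] NP/S  <  k=4
[0,5] NP/S  >B  k=3
[5,6] (S\(NP/S))/NP  lex  "saw"
[6,7] N/PP  lex  "liked"
[7,8] NP\(N/PP)  lex  "near"
[6,8] NP  <  k=7
[5,8] S\(NP/S)  >  k=6
[0,8] S  <  k=5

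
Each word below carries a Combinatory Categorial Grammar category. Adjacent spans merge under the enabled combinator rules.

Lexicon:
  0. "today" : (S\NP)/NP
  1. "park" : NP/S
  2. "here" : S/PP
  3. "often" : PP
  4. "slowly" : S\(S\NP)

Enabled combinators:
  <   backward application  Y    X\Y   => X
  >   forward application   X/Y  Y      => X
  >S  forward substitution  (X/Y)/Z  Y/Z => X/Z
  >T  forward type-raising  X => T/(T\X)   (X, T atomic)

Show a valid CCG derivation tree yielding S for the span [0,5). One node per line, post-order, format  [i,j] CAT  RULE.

[0,5] S   <
  [0,4] S\NP   >
    [0,1] "today" : (S\NP)/NP
    [1,4] NP   >
      [1,2] "park" : NP/S
      [2,4] S   >
        [2,3] "here" : S/PP
        [3,4] "often" : PP
  [4,5] "slowly" : S\(S\NP)

[0,1] (S\NP)/NP  lex  "today"
[1,2] NP/S  lex  "park"
[2,3] S/PP  lex  "here"
[3,4] PP  lex  "often"
[2,4] S  >  k=3
[1,4] NP  >  k=2
[0,4] S\NP  >  k=1
[4,5] S\(S\NP)  lex  "slowly"
[0,5] S  <  k=4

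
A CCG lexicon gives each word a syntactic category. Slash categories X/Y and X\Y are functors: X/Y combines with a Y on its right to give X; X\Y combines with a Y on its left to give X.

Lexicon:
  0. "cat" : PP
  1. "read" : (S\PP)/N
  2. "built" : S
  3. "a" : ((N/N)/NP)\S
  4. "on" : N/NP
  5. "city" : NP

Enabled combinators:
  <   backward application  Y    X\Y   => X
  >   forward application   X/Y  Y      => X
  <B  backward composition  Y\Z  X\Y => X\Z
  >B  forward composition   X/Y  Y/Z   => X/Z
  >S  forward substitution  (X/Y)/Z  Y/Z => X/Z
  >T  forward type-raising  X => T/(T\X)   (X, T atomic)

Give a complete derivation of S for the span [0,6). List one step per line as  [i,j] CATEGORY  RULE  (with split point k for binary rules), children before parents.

[0,6] S   >
  [0,1] S/(S\PP)   >T
    [0,1] "cat" : PP
  [1,6] S\PP   >
    [1,2] "read" : (S\PP)/N
    [2,6] N   >
      [2,5] N/NP   >S
        [2,4] (N/N)/NP   <
          [2,3] "built" : S
          [3,4] "a" : ((N/N)/NP)\S
        [4,5] "on" : N/NP
      [5,6] "city" : NP

[0,1] PP  lex  "cat"
[0,1] S/(S\PP)  >T
[1,2] (S\PP)/N  lex  "read"
[2,3] S  lex  "built"
[3,4] ((N/N)/NP)\S  lex  "a"
[2,4] (N/N)/NP  <  k=3
[4,5] N/NP  lex  "on"
[2,5] N/NP  >S  k=4
[5,6] NP  lex  "city"
[2,6] N  >  k=5
[1,6] S\PP  >  k=2
[0,6] S  >  k=1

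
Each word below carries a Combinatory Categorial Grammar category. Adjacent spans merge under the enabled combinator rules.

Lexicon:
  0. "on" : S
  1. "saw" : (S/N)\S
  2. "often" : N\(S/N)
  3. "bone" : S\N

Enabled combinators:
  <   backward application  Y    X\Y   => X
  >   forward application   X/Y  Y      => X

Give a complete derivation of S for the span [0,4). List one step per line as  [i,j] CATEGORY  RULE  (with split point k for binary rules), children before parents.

[0,4] S   <
  [0,3] N   <
    [0,2] S/N   <
      [0,1] "on" : S
      [1,2] "saw" : (S/N)\S
    [2,3] "often" : N\(S/N)
  [3,4] "bone" : S\N

[0,1] S  lex  "on"
[1,2] (S/N)\S  lex  "saw"
[0,2] S/N  <  k=1
[2,3] N\(S/N)  lex  "often"
[0,3] N  <  k=2
[3,4] S\N  lex  "bone"
[0,4] S  <  k=3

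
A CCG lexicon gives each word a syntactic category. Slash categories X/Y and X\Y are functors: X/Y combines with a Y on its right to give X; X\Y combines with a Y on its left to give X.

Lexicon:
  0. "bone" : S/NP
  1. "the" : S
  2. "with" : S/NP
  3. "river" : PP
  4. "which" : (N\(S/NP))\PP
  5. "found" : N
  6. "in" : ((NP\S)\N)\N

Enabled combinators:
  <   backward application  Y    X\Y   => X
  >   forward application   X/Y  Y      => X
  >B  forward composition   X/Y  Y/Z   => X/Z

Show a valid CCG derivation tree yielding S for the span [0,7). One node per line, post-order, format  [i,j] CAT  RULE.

[0,7] S   >
  [0,1] "bone" : S/NP
  [1,7] NP   <
    [1,2] "the" : S
    [2,7] NP\S   <
      [2,5] N   <
        [2,3] "with" : S/NP
        [3,5] N\(S/NP)   <
          [3,4] "river" : PP
          [4,5] "which" : (N\(S/NP))\PP
      [5,7] (NP\S)\N   <
        [5,6] "found" : N
        [6,7] "in" : ((NP\S)\N)\N

[0,1] S/NP  lex  "bone"
[1,2] S  lex  "the"
[2,3] S/NP  lex  "with"
[3,4] PP  lex  "river"
[4,5] (N\(S/NP))\PP  lex  "which"
[3,5] N\(S/NP)  <  k=4
[2,5] N  <  k=3
[5,6] N  lex  "found"
[6,7] ((NP\S)\N)\N  lex  "in"
[5,7] (NP\S)\N  <  k=6
[2,7] NP\S  <  k=5
[1,7] NP  <  k=2
[0,7] S  >  k=1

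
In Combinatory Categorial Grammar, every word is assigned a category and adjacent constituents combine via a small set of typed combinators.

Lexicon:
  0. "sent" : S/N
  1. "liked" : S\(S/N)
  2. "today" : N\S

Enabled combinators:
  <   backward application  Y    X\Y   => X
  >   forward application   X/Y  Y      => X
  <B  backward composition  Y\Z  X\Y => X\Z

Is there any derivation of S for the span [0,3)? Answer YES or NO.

NO

S/N S\(S/N) N\S
CKY chart[0,3] = {N}; S ∉ chart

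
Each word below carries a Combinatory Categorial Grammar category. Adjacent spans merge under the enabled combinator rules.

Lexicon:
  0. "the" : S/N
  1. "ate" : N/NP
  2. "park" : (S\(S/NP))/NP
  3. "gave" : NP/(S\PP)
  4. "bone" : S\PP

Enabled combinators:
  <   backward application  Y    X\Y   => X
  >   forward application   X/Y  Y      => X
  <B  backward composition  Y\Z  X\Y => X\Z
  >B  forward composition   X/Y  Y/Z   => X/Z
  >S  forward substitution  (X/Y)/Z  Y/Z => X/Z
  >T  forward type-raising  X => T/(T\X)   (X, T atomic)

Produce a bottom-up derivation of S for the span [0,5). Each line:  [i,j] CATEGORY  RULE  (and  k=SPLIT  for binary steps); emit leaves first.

[0,5] S   <
  [0,2] S/NP   >B
    [0,1] "the" : S/N
    [1,2] "ate" : N/NP
  [2,5] S\(S/NP)   >
    [2,3] "park" : (S\(S/NP))/NP
    [3,5] NP   >
      [3,4] "gave" : NP/(S\PP)
      [4,5] "bone" : S\PP

[0,1] S/N  lex  "the"
[1,2] N/NP  lex  "ate"
[0,2] S/NP  >B  k=1
[2,3] (S\(S/NP))/NP  lex  "park"
[3,4] NP/(S\PP)  lex  "gave"
[4,5] S\PP  lex  "bone"
[3,5] NP  >  k=4
[2,5] S\(S/NP)  >  k=3
[0,5] S  <  k=2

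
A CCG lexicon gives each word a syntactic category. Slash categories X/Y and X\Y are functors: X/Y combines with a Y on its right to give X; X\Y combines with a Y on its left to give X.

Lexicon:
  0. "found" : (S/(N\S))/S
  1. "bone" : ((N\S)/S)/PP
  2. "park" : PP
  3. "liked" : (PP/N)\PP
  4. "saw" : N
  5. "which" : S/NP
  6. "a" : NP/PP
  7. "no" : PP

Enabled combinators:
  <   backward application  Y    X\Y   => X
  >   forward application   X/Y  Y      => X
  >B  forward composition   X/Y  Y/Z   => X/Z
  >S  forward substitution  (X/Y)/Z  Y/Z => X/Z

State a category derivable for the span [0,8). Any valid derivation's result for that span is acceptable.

[0,8] S   >
  [0,6] S/NP   >B
    [0,5] S/S   >S
      [0,1] "found" : (S/(N\S))/S
      [1,5] (N\S)/S   >
        [1,2] "bone" : ((N\S)/S)/PP
        [2,5] PP   >
          [2,4] PP/N   <
            [2,3] "park" : PP
            [3,4] "liked" : (PP/N)\PP
          [4,5] "saw" : N
    [5,6] "which" : S/NP
  [6,8] NP   >
    [6,7] "a" : NP/PP
    [7,8] "no" : PP

S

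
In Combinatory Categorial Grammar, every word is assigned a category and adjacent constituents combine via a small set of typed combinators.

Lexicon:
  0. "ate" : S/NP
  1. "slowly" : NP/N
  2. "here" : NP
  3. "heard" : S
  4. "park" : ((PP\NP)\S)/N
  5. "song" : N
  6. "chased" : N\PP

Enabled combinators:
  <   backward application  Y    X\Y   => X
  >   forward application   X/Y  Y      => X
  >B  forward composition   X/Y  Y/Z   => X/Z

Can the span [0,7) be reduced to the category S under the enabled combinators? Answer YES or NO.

[0,7] S   >
  [0,1] "ate" : S/NP
  [1,7] NP   >
    [1,2] "slowly" : NP/N
    [2,7] N   <
      [2,6] PP   <
        [2,3] "here" : NP
        [3,6] PP\NP   <
          [3,4] "heard" : S
          [4,6] (PP\NP)\S   >
            [4,5] "park" : ((PP\NP)\S)/N
            [5,6] "song" : N
      [6,7] "chased" : N\PP

YES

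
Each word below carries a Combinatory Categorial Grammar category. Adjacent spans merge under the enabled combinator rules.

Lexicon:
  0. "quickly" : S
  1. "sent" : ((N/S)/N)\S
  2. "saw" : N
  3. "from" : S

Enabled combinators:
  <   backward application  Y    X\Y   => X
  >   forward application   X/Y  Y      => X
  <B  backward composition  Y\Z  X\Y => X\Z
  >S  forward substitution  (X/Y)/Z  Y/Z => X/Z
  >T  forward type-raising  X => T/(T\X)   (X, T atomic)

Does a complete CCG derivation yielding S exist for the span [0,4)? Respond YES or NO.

S ((N/S)/N)\S N S
CKY chart[0,4] = {N, N/(N\N), NP/(NP\N), PP/(PP\N), S/(S\N)}; S ∉ chart

NO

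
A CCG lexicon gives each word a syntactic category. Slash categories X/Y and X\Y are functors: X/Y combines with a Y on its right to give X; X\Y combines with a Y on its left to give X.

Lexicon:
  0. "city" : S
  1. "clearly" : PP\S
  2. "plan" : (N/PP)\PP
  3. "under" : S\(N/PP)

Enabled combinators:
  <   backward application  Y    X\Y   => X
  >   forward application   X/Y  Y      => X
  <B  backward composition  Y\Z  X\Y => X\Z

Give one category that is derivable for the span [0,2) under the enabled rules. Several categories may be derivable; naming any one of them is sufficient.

PP

[0,4] S   <
  [0,2] PP   <
    [0,1] "city" : S
    [1,2] "clearly" : PP\S
  [2,4] S\PP   <B
    [2,3] "plan" : (N/PP)\PP
    [3,4] "under" : S\(N/PP)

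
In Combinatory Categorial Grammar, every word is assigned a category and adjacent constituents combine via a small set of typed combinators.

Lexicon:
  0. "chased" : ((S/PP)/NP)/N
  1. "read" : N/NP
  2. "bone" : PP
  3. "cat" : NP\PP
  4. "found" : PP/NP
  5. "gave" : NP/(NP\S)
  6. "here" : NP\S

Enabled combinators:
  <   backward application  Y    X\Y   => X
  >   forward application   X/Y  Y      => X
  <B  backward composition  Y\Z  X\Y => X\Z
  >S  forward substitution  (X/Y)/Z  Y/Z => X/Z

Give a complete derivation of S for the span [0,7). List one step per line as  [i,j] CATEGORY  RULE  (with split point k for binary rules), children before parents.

[0,1] ((S/PP)/NP)/N  lex  "chased"
[1,2] N/NP  lex  "read"
[2,3] PP  lex  "bone"
[3,4] NP\PP  lex  "cat"
[2,4] NP  <  k=3
[1,4] N  >  k=2
[0,4] (S/PP)/NP  >  k=1
[4,5] PP/NP  lex  "found"
[0,5] S/NP  >S  k=4
[5,6] NP/(NP\S)  lex  "gave"
[6,7] NP\S  lex  "here"
[5,7] NP  >  k=6
[0,7] S  >  k=5

[0,7] S   >
  [0,5] S/NP   >S
    [0,4] (S/PP)/NP   >
      [0,1] "chased" : ((S/PP)/NP)/N
      [1,4] N   >
        [1,2] "read" : N/NP
        [2,4] NP   <
          [2,3] "bone" : PP
          [3,4] "cat" : NP\PP
    [4,5] "found" : PP/NP
  [5,7] NP   >
    [5,6] "gave" : NP/(NP\S)
    [6,7] "here" : NP\S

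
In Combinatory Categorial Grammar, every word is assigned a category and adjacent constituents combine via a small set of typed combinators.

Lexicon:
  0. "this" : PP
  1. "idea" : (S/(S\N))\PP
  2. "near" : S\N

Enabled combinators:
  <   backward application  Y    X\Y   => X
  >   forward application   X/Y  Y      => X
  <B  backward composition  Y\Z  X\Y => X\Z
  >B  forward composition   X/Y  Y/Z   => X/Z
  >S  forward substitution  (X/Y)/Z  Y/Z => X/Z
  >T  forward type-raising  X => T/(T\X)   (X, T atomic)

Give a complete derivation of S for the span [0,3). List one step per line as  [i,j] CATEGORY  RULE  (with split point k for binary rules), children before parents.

[0,1] PP  lex  "this"
[1,2] (S/(S\N))\PP  lex  "idea"
[0,2] S/(S\N)  <  k=1
[2,3] S\N  lex  "near"
[0,3] S  >  k=2

[0,3] S   >
  [0,2] S/(S\N)   <
    [0,1] "this" : PP
    [1,2] "idea" : (S/(S\N))\PP
  [2,3] "near" : S\N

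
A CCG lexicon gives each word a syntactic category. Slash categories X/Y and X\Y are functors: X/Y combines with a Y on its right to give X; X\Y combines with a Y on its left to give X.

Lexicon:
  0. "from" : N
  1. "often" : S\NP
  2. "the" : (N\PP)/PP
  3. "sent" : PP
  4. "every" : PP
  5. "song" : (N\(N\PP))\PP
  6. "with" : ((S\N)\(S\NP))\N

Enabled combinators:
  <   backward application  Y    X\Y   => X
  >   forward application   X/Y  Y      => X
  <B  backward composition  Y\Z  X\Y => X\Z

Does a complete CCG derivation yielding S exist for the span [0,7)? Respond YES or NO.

YES

[0,7] S   <
  [0,1] "from" : N
  [1,7] S\N   <
    [1,2] "often" : S\NP
    [2,7] (S\N)\(S\NP)   <
      [2,6] N   <
        [2,4] N\PP   >
          [2,3] "the" : (N\PP)/PP
          [3,4] "sent" : PP
        [4,6] N\(N\PP)   <
          [4,5] "every" : PP
          [5,6] "song" : (N\(N\PP))\PP
      [6,7] "with" : ((S\N)\(S\NP))\N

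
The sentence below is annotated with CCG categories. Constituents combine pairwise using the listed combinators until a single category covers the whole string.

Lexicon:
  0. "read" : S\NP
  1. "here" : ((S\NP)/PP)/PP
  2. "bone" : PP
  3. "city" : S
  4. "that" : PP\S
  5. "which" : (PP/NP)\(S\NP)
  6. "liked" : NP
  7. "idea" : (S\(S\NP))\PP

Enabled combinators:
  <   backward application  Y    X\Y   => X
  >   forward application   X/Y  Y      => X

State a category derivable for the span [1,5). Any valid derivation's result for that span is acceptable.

S\NP

[0,8] S   <
  [0,1] "read" : S\NP
  [1,8] S\(S\NP)   <
    [1,7] PP   >
      [1,6] PP/NP   <
        [1,5] S\NP   >
          [1,3] (S\NP)/PP   >
            [1,2] "here" : ((S\NP)/PP)/PP
            [2,3] "bone" : PP
          [3,5] PP   <
            [3,4] "city" : S
            [4,5] "that" : PP\S
        [5,6] "which" : (PP/NP)\(S\NP)
      [6,7] "liked" : NP
    [7,8] "idea" : (S\(S\NP))\PP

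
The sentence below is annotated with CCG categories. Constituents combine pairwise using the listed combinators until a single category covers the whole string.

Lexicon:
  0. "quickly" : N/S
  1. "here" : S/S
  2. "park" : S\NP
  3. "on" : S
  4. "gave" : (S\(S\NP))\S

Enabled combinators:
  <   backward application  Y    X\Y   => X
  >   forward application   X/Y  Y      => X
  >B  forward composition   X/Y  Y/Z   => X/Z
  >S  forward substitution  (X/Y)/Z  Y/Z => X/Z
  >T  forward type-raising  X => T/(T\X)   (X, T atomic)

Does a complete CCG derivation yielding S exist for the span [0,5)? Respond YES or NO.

NO

N/S S/S S\NP S (S\(S\NP))\S
CKY chart[0,5] = {N, N/(N\N), N/(S\S), NP/(NP\N), PP/(PP\N), S/(S\N)}; S ∉ chart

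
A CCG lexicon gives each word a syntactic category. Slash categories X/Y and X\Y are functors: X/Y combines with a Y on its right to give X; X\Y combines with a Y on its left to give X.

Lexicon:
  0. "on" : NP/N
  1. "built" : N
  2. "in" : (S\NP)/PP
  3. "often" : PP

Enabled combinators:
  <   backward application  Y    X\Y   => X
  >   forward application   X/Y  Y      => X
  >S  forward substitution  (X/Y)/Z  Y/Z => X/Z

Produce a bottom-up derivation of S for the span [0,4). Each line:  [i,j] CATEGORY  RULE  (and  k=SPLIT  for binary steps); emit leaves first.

[0,1] NP/N  lex  "on"
[1,2] N  lex  "built"
[0,2] NP  >  k=1
[2,3] (S\NP)/PP  lex  "in"
[3,4] PP  lex  "often"
[2,4] S\NP  >  k=3
[0,4] S  <  k=2

[0,4] S   <
  [0,2] NP   >
    [0,1] "on" : NP/N
    [1,2] "built" : N
  [2,4] S\NP   >
    [2,3] "in" : (S\NP)/PP
    [3,4] "often" : PP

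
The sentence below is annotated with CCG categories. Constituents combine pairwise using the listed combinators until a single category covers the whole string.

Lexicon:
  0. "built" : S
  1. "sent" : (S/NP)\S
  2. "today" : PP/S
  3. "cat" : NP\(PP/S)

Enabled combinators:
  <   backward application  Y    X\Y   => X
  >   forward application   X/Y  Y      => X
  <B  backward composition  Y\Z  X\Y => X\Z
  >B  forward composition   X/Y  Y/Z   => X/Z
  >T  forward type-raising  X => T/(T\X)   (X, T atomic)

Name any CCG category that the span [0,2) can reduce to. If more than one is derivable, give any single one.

S/NP

[0,4] S   >
  [0,2] S/NP   <
    [0,1] "built" : S
    [1,2] "sent" : (S/NP)\S
  [2,4] NP   <
    [2,3] "today" : PP/S
    [3,4] "cat" : NP\(PP/S)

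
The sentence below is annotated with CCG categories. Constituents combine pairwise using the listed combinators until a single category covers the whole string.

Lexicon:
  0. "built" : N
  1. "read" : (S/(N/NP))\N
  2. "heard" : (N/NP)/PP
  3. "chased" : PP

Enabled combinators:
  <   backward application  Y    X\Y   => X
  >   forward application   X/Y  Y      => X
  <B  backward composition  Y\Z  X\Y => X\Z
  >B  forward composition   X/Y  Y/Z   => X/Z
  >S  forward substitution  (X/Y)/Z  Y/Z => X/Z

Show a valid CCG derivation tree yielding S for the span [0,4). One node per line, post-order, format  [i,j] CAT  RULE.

[0,1] N  lex  "built"
[1,2] (S/(N/NP))\N  lex  "read"
[0,2] S/(N/NP)  <  k=1
[2,3] (N/NP)/PP  lex  "heard"
[0,3] S/PP  >B  k=2
[3,4] PP  lex  "chased"
[0,4] S  >  k=3

[0,4] S   >
  [0,3] S/PP   >B
    [0,2] S/(N/NP)   <
      [0,1] "built" : N
      [1,2] "read" : (S/(N/NP))\N
    [2,3] "heard" : (N/NP)/PP
  [3,4] "chased" : PP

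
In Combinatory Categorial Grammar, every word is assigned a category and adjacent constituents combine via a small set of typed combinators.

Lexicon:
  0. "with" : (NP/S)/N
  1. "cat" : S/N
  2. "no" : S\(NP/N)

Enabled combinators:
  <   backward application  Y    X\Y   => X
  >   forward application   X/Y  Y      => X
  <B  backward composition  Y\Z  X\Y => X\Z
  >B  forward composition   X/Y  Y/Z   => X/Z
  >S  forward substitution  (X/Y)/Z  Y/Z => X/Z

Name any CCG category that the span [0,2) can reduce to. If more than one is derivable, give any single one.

NP/N

[0,3] S   <
  [0,2] NP/N   >S
    [0,1] "with" : (NP/S)/N
    [1,2] "cat" : S/N
  [2,3] "no" : S\(NP/N)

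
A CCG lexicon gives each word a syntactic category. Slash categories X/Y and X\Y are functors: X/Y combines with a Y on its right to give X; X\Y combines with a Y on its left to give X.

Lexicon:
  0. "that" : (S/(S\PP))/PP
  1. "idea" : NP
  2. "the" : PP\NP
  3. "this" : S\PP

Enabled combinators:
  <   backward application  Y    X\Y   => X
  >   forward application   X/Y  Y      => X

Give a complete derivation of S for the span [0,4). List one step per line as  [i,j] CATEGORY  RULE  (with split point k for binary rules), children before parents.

[0,4] S   >
  [0,3] S/(S\PP)   >
    [0,1] "that" : (S/(S\PP))/PP
    [1,3] PP   <
      [1,2] "idea" : NP
      [2,3] "the" : PP\NP
  [3,4] "this" : S\PP

[0,1] (S/(S\PP))/PP  lex  "that"
[1,2] NP  lex  "idea"
[2,3] PP\NP  lex  "the"
[1,3] PP  <  k=2
[0,3] S/(S\PP)  >  k=1
[3,4] S\PP  lex  "this"
[0,4] S  >  k=3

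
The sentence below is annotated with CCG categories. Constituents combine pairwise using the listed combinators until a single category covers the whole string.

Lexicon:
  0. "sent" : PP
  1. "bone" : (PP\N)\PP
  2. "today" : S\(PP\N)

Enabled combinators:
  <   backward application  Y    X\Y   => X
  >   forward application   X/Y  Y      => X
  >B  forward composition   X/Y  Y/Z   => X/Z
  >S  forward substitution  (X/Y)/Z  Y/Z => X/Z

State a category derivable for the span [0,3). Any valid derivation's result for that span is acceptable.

S

[0,3] S   <
  [0,2] PP\N   <
    [0,1] "sent" : PP
    [1,2] "bone" : (PP\N)\PP
  [2,3] "today" : S\(PP\N)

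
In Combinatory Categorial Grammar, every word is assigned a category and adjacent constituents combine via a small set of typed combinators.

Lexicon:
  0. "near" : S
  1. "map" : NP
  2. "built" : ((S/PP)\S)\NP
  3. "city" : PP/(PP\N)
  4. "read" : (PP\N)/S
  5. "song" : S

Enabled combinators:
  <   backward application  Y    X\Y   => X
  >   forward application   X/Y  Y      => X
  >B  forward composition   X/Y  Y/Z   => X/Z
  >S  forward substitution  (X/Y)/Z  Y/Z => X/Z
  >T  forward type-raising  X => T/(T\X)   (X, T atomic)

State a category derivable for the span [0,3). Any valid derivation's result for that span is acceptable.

[0,6] S   >
  [0,3] S/PP   <
    [0,1] "near" : S
    [1,3] (S/PP)\S   <
      [1,2] "map" : NP
      [2,3] "built" : ((S/PP)\S)\NP
  [3,6] PP   >
    [3,4] "city" : PP/(PP\N)
    [4,6] PP\N   >
      [4,5] "read" : (PP\N)/S
      [5,6] "song" : S

S/PP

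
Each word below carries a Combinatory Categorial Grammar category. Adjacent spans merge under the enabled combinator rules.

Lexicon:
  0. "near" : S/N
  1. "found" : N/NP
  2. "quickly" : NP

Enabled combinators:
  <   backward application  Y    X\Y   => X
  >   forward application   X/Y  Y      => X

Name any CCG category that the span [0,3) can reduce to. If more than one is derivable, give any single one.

S

[0,3] S   >
  [0,1] "near" : S/N
  [1,3] N   >
    [1,2] "found" : N/NP
    [2,3] "quickly" : NP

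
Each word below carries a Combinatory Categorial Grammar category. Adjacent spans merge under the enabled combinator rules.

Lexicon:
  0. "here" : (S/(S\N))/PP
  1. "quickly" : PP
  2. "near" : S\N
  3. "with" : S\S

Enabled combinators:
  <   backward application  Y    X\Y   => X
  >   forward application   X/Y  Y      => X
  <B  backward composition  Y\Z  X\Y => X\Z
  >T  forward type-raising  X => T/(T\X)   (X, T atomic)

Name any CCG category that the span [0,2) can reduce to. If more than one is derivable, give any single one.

[0,4] S   >
  [0,2] S/(S\N)   >
    [0,1] "here" : (S/(S\N))/PP
    [1,2] "quickly" : PP
  [2,4] S\N   <B
    [2,3] "near" : S\N
    [3,4] "with" : S\S

S/(S\N)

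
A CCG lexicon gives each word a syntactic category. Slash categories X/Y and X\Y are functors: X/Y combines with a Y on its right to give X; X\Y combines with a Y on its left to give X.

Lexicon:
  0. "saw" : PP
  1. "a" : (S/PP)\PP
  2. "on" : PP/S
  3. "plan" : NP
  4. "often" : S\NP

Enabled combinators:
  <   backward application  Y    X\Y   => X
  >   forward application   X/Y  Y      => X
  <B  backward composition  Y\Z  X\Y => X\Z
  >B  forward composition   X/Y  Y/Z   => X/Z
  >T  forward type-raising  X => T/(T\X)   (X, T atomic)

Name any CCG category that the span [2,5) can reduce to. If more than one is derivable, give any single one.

[0,5] S   >
  [0,2] S/PP   <
    [0,1] "saw" : PP
    [1,2] "a" : (S/PP)\PP
  [2,5] PP   >
    [2,3] "on" : PP/S
    [3,5] S   >
      [3,4] S/(S\NP)   >T
        [3,4] "plan" : NP
      [4,5] "often" : S\NP

PP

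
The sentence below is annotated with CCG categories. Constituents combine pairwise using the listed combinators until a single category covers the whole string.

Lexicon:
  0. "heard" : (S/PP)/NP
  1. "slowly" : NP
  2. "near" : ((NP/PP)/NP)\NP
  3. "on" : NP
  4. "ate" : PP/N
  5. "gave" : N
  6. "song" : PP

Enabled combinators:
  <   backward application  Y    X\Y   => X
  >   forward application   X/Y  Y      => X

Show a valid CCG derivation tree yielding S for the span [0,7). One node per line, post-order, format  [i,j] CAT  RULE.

[0,1] (S/PP)/NP  lex  "heard"
[1,2] NP  lex  "slowly"
[2,3] ((NP/PP)/NP)\NP  lex  "near"
[1,3] (NP/PP)/NP  <  k=2
[3,4] NP  lex  "on"
[1,4] NP/PP  >  k=3
[4,5] PP/N  lex  "ate"
[5,6] N  lex  "gave"
[4,6] PP  >  k=5
[1,6] NP  >  k=4
[0,6] S/PP  >  k=1
[6,7] PP  lex  "song"
[0,7] S  >  k=6

[0,7] S   >
  [0,6] S/PP   >
    [0,1] "heard" : (S/PP)/NP
    [1,6] NP   >
      [1,4] NP/PP   >
        [1,3] (NP/PP)/NP   <
          [1,2] "slowly" : NP
          [2,3] "near" : ((NP/PP)/NP)\NP
        [3,4] "on" : NP
      [4,6] PP   >
        [4,5] "ate" : PP/N
        [5,6] "gave" : N
  [6,7] "song" : PP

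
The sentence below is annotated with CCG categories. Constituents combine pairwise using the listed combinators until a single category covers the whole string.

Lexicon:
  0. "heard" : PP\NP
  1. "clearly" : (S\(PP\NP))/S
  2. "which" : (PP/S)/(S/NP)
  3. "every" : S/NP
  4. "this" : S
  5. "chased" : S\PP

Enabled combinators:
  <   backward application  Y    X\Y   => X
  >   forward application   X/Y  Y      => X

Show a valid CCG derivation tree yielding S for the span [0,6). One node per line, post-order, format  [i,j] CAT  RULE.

[0,6] S   <
  [0,1] "heard" : PP\NP
  [1,6] S\(PP\NP)   >
    [1,2] "clearly" : (S\(PP\NP))/S
    [2,6] S   <
      [2,5] PP   >
        [2,4] PP/S   >
          [2,3] "which" : (PP/S)/(S/NP)
          [3,4] "every" : S/NP
        [4,5] "this" : S
      [5,6] "chased" : S\PP

[0,1] PP\NP  lex  "heard"
[1,2] (S\(PP\NP))/S  lex  "clearly"
[2,3] (PP/S)/(S/NP)  lex  "which"
[3,4] S/NP  lex  "every"
[2,4] PP/S  >  k=3
[4,5] S  lex  "this"
[2,5] PP  >  k=4
[5,6] S\PP  lex  "chased"
[2,6] S  <  k=5
[1,6] S\(PP\NP)  >  k=2
[0,6] S  <  k=1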